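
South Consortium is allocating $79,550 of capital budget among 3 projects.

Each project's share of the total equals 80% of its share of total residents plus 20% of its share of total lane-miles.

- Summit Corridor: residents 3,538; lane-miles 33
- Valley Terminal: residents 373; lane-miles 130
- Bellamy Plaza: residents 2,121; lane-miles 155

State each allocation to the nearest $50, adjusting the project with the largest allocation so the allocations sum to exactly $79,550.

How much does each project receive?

Totals — residents 6,032, lane-miles 318.
Composite weights (80% residents + 20% lane-miles): Summit Corridor 0.4900; Valley Terminal 0.1312; Bellamy Plaza 0.3788.
Pro-rata amounts: Summit Corridor 38,978.35; Valley Terminal 10,439.39; Bellamy Plaza 30,132.27.
After rounding ($50): Summit Corridor $39,000; Valley Terminal $10,450; Bellamy Plaza $30,150. Sum = $79,600.
Difference $79,550 − $79,600 = −$50 applied to largest allocation (Summit Corridor): Summit Corridor becomes $38,950.

Summit Corridor: $38,950 · Valley Terminal: $10,450 · Bellamy Plaza: $30,150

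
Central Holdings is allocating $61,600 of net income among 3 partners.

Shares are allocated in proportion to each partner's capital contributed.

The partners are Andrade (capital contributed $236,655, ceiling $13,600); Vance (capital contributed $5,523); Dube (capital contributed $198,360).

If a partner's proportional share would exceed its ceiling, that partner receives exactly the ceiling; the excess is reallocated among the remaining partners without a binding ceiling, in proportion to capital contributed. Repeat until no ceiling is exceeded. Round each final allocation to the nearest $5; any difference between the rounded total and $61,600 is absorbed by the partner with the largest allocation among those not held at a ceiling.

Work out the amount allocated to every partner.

Andrade: $13,600 | Vance: $1,300 | Dube: $46,700

Total capital contributed = 440,538.
Unconstrained shares: Andrade 33,091.24; Vance 772.28; Dube 27,736.49.
Cap binds for Andrade ($13,600); remaining pool $48,000 reallocated over remaining capital contributed 203,883.
Shares after redistribution: Vance 1,300.28 → $1,300; Dube 46,699.72 → $46,700.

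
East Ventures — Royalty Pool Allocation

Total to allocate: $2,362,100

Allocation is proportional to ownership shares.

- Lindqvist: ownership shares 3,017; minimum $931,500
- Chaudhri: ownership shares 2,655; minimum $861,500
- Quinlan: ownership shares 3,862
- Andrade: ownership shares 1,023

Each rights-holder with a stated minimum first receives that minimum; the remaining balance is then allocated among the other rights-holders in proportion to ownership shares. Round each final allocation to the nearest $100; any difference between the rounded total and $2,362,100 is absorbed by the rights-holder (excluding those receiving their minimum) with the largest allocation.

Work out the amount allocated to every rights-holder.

Guaranteed amounts: Lindqvist $931,500; Chaudhri $861,500. Residual $569,100.
Residual split over remaining ownership shares 4,885: Quinlan 449,921.02 → $449,900; Andrade 119,178.98 → $119,200.

Lindqvist: $931,500 | Chaudhri: $861,500 | Quinlan: $449,900 | Andrade: $119,200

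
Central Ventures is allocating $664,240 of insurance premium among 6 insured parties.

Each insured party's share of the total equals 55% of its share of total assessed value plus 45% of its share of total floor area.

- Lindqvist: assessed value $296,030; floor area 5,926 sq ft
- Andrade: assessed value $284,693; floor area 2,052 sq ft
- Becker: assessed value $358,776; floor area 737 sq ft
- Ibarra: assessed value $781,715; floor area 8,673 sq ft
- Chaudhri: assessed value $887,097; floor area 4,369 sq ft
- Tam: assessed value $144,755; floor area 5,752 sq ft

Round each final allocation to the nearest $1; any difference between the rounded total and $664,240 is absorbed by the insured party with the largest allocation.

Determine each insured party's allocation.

Lindqvist: $103,674 | Andrade: $60,075 | Becker: $55,618 | Ibarra: $197,973 | Chaudhri: $165,191 | Tam: $81,709

Assessed value total 2,753,066; floor area total 27,509.
Composite weights (55% assessed value + 45% floor area): Lindqvist 0.1561; Andrade 0.0904; Becker 0.0837; Ibarra 0.2980; Chaudhri 0.2487; Tam 0.1230.
Unrounded shares: Lindqvist 103,674.08; Andrade 60,075.45; Becker 55,617.71; Ibarra 197,972.93; Chaudhri 165,190.61; Tam 81,709.23.
Rounded to nearest $1: Lindqvist $103,674; Andrade $60,075; Becker $55,618; Ibarra $197,973; Chaudhri $165,191; Tam $81,709. Sum = $664,240.
No rounding difference to absorb.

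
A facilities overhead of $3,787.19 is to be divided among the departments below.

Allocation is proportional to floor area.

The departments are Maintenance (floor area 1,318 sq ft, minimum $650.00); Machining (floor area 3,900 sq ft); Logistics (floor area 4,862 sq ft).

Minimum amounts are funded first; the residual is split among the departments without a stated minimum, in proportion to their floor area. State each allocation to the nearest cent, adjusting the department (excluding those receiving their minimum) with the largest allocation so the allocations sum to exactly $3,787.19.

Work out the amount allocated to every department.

Minimums first: Maintenance $650.00. Residual $3,137.19.
Residual split over remaining floor area 8,762: Machining 1,396.3754 → $1,396.38; Logistics 1,740.8146 → $1,740.81.

Maintenance: $650.00 · Machining: $1,396.38 · Logistics: $1,740.81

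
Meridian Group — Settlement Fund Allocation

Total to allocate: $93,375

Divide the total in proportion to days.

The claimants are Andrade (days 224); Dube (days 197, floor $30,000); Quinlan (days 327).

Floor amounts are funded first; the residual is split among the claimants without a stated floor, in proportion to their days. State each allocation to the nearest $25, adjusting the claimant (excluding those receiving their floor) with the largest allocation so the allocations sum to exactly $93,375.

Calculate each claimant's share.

Minimums first: Dube $30,000. Remaining pool $63,375.
Remaining pool split over remaining days 551: Andrade 25,764.07 → $25,775; Quinlan 37,610.93 → $37,600.

Andrade: $25,775 | Dube: $30,000 | Quinlan: $37,600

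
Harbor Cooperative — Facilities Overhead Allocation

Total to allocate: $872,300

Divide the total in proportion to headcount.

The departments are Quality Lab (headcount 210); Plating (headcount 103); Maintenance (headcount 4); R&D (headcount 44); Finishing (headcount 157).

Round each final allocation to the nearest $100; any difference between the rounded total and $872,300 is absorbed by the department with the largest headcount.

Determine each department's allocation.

Sum of headcount: 518.
Pro-rata amounts: Quality Lab 210/518 × $872,300 = 353,635.14; Plating 103/518 × $872,300 = 173,449.61; Maintenance 4/518 × $872,300 = 6,735.91; R&D 44/518 × $872,300 = 74,094.98; Finishing 157/518 × $872,300 = 264,384.36.
Rounded to nearest $100: Quality Lab $353,600; Plating $173,400; Maintenance $6,700; R&D $74,100; Finishing $264,400. Sum = $872,200.
Difference $872,300 − $872,200 = +$100 applied to largest headcount (Quality Lab): Quality Lab becomes $353,700.

Quality Lab: $353,700; Plating: $173,400; Maintenance: $6,700; R&D: $74,100; Finishing: $264,400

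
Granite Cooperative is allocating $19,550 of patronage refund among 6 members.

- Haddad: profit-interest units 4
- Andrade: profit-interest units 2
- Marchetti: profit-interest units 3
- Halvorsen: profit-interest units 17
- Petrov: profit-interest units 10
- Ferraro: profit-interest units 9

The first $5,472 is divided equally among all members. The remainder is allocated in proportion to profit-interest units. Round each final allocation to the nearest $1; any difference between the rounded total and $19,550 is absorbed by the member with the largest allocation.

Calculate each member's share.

$5,472 shared equally gives $912 per member.
Remainder $14,078 by profit-interest units (total 45): Haddad 1,251.38 → $1,251; Andrade 625.69 → $626; Marchetti 938.53 → $939; Halvorsen 5,318.36 → $5,318; Petrov 3,128.44 → $3,128; Ferraro 2,815.60 → $2,816.
Totals: Haddad $912 + $1,251 = $2,163; Andrade $912 + $626 = $1,538; Marchetti $912 + $939 = $1,851; Halvorsen $912 + $5,318 = $6,230; Petrov $912 + $3,128 = $4,040; Ferraro $912 + $2,816 = $3,728.

Haddad: $2,163; Andrade: $1,538; Marchetti: $1,851; Halvorsen: $6,230; Petrov: $4,040; Ferraro: $3,728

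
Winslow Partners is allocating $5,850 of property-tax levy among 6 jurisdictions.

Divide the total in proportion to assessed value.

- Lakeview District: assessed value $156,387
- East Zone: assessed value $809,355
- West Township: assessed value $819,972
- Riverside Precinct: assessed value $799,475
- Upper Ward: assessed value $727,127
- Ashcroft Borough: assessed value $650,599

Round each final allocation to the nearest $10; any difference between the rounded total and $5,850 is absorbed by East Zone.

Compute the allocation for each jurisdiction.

Assessed value total: 3,962,915.
Pro-rata amounts: Lakeview District 156,387/3,962,915 × $5,850 = 230.86; East Zone 809,355/3,962,915 × $5,850 = 1,194.76; West Township 819,972/3,962,915 × $5,850 = 1,210.43; Riverside Precinct 799,475/3,962,915 × $5,850 = 1,180.17; Upper Ward 727,127/3,962,915 × $5,850 = 1,073.37; Ashcroft Borough 650,599/3,962,915 × $5,850 = 960.41.
Rounded to nearest $10: Lakeview District $230; East Zone $1,190; West Township $1,210; Riverside Precinct $1,180; Upper Ward $1,070; Ashcroft Borough $960. Sum = $5,840.
Difference $5,850 − $5,840 = +$10 applied to East Zone: East Zone becomes $1,200.

Lakeview District: $230 · East Zone: $1,200 · West Township: $1,210 · Riverside Precinct: $1,180 · Upper Ward: $1,070 · Ashcroft Borough: $960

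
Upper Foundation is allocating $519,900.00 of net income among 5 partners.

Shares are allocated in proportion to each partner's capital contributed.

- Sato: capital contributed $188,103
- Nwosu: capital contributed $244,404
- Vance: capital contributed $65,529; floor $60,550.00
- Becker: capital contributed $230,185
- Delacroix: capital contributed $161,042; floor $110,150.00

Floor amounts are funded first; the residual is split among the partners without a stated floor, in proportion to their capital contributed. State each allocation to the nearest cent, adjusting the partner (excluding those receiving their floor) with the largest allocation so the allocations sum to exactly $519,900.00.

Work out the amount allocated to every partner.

Guaranteed amounts: Vance $60,550.00; Delacroix $110,150.00. Balance $349,200.00.
Balance split over remaining capital contributed 662,692: Sato 99,119.3007 → $99,119.30; Nwosu 128,786.6412 → $128,786.64; Becker 121,294.0582 → $121,294.06.

Sato: $99,119.30; Nwosu: $128,786.64; Vance: $60,550.00; Becker: $121,294.06; Delacroix: $110,150.00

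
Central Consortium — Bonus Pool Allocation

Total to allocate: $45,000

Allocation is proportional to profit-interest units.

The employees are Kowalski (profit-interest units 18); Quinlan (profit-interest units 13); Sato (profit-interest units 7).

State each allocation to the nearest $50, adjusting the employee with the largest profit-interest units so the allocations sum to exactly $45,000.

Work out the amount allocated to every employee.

Kowalski: $21,300; Quinlan: $15,400; Sato: $8,300

Combined profit-interest units = 18 + 13 + 7 = 38.
Pro-rata amounts: Kowalski 21,315.79; Quinlan 15,394.74; Sato 8,289.47.
After rounding ($50): Kowalski $21,300; Quinlan $15,400; Sato $8,300. Sum = $45,000.
Rounded total matches; no reconciliation needed.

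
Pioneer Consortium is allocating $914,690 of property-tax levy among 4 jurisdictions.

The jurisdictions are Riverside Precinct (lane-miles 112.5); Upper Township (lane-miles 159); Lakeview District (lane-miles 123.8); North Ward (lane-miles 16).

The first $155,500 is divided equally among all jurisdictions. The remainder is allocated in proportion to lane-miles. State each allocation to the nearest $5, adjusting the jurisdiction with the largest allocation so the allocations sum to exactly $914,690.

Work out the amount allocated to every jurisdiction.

Riverside Precinct: $246,530 · Upper Township: $332,360 · Lakeview District: $267,390 · North Ward: $68,410

First tranche $155,500 split equally: $38,875 each.
Remainder $759,190 by lane-miles (total 411.3): Riverside Precinct 207,655.91 → $207,655; Upper Township 293,487.02 → $293,485; Lakeview District 228,513.79 → $228,515; North Ward 29,533.28 → $29,535.
Totals: Riverside Precinct $38,875 + $207,655 = $246,530; Upper Township $38,875 + $293,485 = $332,360; Lakeview District $38,875 + $228,515 = $267,390; North Ward $38,875 + $29,535 = $68,410.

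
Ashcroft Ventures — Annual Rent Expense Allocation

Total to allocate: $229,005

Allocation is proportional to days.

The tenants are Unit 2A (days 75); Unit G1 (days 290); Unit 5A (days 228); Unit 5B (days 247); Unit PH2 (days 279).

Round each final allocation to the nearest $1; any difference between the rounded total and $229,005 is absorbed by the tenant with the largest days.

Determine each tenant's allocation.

Days total: 1,119.
Proportional shares: Unit 2A 75/1,119 × $229,005 = 15,348.86; Unit G1 290/1,119 × $229,005 = 59,348.93; Unit 5A 228/1,119 × $229,005 = 46,660.54; Unit 5B 247/1,119 × $229,005 = 50,548.91; Unit PH2 279/1,119 × $229,005 = 57,097.76.
Rounded to nearest $1: Unit 2A $15,349; Unit G1 $59,349; Unit 5A $46,661; Unit 5B $50,549; Unit PH2 $57,098. Sum = $229,006.
Difference $229,005 − $229,006 = −$1 applied to largest days (Unit G1): Unit G1 becomes $59,348.

Unit 2A: $15,349 · Unit G1: $59,348 · Unit 5A: $46,661 · Unit 5B: $50,549 · Unit PH2: $57,098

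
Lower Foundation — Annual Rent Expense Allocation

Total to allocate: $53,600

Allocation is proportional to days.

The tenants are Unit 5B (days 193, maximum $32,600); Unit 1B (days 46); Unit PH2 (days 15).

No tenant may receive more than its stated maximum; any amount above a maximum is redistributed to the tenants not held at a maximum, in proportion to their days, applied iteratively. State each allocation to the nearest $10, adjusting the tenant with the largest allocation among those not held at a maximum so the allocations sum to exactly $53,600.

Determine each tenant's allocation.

Days total: 254.
Proportional shares (ignoring caps): Unit 5B 40,727.56; Unit 1B 9,707.09; Unit PH2 3,165.35.
Capped: Unit 5B ($32,600); balance $21,000 reallocated over remaining days 61.
Shares after redistribution: Unit 1B 15,836.07 → $15,840; Unit PH2 5,163.93 → $5,160.

Unit 5B: $32,600 | Unit 1B: $15,840 | Unit PH2: $5,160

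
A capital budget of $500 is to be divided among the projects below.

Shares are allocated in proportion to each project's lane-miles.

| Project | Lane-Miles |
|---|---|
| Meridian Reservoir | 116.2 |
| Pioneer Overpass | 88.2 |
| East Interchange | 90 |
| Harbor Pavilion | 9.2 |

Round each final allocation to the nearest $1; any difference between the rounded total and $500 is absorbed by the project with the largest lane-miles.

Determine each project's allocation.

Meridian Reservoir: $192 | Pioneer Overpass: $145 | East Interchange: $148 | Harbor Pavilion: $15

Sum of lane-miles: 303.6.
Raw shares: Meridian Reservoir 116.2/303.6 × $500 = 191.37; Pioneer Overpass 88.2/303.6 × $500 = 145.26; East Interchange 90/303.6 × $500 = 148.22; Harbor Pavilion 9.2/303.6 × $500 = 15.15.
At nearest $1: Meridian Reservoir $191; Pioneer Overpass $145; East Interchange $148; Harbor Pavilion $15. Sum = $499.
Difference $500 − $499 = +$1 applied to largest lane-miles (Meridian Reservoir): Meridian Reservoir becomes $192.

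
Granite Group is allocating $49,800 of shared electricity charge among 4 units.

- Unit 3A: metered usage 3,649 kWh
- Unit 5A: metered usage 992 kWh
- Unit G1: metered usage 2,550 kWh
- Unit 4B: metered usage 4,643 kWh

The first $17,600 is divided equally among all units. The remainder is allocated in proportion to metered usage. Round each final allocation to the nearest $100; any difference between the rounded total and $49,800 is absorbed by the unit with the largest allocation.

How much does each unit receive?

Unit 3A: $14,300; Unit 5A: $7,100; Unit G1: $11,300; Unit 4B: $17,100

$17,600 shared equally gives $4,400 per unit.
Remainder $32,200 by metered usage (total 11,834): Unit 3A 9,928.83 → $9,900; Unit 5A 2,699.21 → $2,700; Unit G1 6,938.48 → $6,900; Unit 4B 12,633.48 → $12,600.
Rounding difference +$100 on remainder applied to Unit 4B.
Totals: Unit 3A $4,400 + $9,900 = $14,300; Unit 5A $4,400 + $2,700 = $7,100; Unit G1 $4,400 + $6,900 = $11,300; Unit 4B $4,400 + $12,700 = $17,100.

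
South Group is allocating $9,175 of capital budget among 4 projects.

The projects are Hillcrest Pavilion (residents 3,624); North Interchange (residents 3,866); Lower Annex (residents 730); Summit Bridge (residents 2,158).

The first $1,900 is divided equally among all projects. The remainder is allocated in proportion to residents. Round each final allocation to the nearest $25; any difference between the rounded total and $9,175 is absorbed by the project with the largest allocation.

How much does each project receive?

$1,900 shared equally gives $475 per project.
Remainder $7,275 by residents (total 10,378): Hillcrest Pavilion 2,540.43 → $2,550; North Interchange 2,710.07 → $2,700; Lower Annex 511.73 → $500; Summit Bridge 1,512.76 → $1,525.
Totals: Hillcrest Pavilion $475 + $2,550 = $3,025; North Interchange $475 + $2,700 = $3,175; Lower Annex $475 + $500 = $975; Summit Bridge $475 + $1,525 = $2,000.

Hillcrest Pavilion: $3,025; North Interchange: $3,175; Lower Annex: $975; Summit Bridge: $2,000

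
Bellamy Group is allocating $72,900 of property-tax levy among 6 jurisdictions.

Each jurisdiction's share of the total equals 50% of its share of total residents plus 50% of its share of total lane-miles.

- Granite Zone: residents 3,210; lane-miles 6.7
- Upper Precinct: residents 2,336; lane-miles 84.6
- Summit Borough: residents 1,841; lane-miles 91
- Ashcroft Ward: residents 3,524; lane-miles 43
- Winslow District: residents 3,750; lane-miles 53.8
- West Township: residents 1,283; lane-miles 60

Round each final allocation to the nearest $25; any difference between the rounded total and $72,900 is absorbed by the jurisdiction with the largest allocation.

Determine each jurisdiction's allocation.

Granite Zone: $8,050 · Upper Precinct: $14,450 · Summit Borough: $14,000 · Ashcroft Ward: $12,675 · Winslow District: $14,350 · West Township: $9,375

Residents total 15,944; lane-miles total 339.1.
Composite weights (50% residents + 50% lane-miles): Granite Zone 0.1105; Upper Precinct 0.1980; Summit Borough 0.1919; Ashcroft Ward 0.1739; Winslow District 0.1969; West Township 0.1287.
Raw shares: Granite Zone 8,058.65; Upper Precinct 14,434.08; Summit Borough 13,990.39; Ashcroft Ward 12,678.40; Winslow District 14,355.96; West Township 9,382.53.
At nearest $25: Granite Zone $8,050; Upper Precinct $14,425; Summit Borough $14,000; Ashcroft Ward $12,675; Winslow District $14,350; West Township $9,375. Sum = $72,875.
Difference $72,900 − $72,875 = +$25 applied to largest allocation (Upper Precinct): Upper Precinct becomes $14,450.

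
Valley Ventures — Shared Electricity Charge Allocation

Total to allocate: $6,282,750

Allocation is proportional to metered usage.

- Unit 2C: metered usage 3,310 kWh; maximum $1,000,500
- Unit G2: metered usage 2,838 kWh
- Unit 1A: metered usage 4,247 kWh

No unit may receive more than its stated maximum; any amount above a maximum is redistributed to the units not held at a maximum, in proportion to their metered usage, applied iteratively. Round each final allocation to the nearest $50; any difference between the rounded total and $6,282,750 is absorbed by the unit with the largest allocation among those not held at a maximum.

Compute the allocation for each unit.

Unit 2C: $1,000,500 | Unit G2: $2,115,900 | Unit 1A: $3,166,350

Combined metered usage = 10,395.
Proportional shares (ignoring caps): Unit 2C 2,000,567.82; Unit G2 1,715,290.48; Unit 1A 2,566,891.70.
Held at cap: Unit 2C ($1,000,500); residual $5,282,250 reallocated over remaining metered usage 7,085.
Redistributed shares: Unit G2 2,115,882.22 → $2,115,900; Unit 1A 3,166,367.78 → $3,166,350.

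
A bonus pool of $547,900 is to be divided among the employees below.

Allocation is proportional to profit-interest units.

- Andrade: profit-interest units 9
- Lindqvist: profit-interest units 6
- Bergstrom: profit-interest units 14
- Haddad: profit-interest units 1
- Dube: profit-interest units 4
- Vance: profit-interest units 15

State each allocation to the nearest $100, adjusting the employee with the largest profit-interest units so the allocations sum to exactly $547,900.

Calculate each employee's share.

Andrade: $100,600; Lindqvist: $67,100; Bergstrom: $156,500; Haddad: $11,200; Dube: $44,700; Vance: $167,800

Total profit-interest units = 9 + 6 + 14 + 1 + 4 + 15 = 49.
Unrounded shares: Andrade 100,634.69; Lindqvist 67,089.80; Bergstrom 156,542.86; Haddad 11,181.63; Dube 44,726.53; Vance 167,724.49.
Rounded to nearest $100: Andrade $100,600; Lindqvist $67,100; Bergstrom $156,500; Haddad $11,200; Dube $44,700; Vance $167,700. Sum = $547,800.
Difference $547,900 − $547,800 = +$100 applied to largest profit-interest units (Vance): Vance becomes $167,800.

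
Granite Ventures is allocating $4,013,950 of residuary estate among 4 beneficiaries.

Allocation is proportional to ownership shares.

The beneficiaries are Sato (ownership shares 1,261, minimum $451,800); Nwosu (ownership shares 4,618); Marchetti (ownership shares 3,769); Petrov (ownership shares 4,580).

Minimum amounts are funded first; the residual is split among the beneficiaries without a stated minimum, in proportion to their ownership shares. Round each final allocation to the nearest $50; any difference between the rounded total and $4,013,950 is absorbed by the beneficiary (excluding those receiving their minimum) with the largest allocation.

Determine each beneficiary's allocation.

Sato: $451,800 | Nwosu: $1,268,600 | Marchetti: $1,035,400 | Petrov: $1,258,150

Fund the minimums — Sato $451,800. Remaining pool $3,562,150.
Remaining pool split over remaining ownership shares 12,967: Nwosu 1,268,605.59 → $1,268,600; Marchetti 1,035,377.76 → $1,035,400; Petrov 1,258,166.65 → $1,258,150.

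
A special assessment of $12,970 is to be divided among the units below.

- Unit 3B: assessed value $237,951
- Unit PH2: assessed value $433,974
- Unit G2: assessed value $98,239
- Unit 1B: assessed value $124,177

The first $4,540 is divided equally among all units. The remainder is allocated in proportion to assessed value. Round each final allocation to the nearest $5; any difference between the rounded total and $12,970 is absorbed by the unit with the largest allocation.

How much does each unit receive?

$4,540 shared equally gives $1,135 per unit.
Remainder $8,430 by assessed value (total 894,341): Unit 3B 2,242.91 → $2,245; Unit PH2 4,090.61 → $4,090; Unit G2 925.99 → $925; Unit 1B 1,170.48 → $1,170.
Totals: Unit 3B $1,135 + $2,245 = $3,380; Unit PH2 $1,135 + $4,090 = $5,225; Unit G2 $1,135 + $925 = $2,060; Unit 1B $1,135 + $1,170 = $2,305.

Unit 3B: $3,380 · Unit PH2: $5,225 · Unit G2: $2,060 · Unit 1B: $2,305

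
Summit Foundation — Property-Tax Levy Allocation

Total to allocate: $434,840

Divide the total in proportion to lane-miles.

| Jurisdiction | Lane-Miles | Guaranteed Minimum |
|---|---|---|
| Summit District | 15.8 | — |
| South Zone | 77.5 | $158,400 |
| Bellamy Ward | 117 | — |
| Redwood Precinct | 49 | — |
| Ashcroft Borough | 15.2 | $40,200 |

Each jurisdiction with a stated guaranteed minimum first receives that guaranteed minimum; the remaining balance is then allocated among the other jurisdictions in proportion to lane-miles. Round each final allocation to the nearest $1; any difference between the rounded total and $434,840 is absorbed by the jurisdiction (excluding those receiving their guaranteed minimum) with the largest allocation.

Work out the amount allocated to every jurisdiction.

Guaranteed amounts: South Zone $158,400; Ashcroft Borough $40,200. Balance $236,240.
Balance split over remaining lane-miles 181.8: Summit District 20,531.31 → $20,531; Bellamy Ward 152,035.64 → $152,036; Redwood Precinct 63,673.05 → $63,673.

Summit District: $20,531; South Zone: $158,400; Bellamy Ward: $152,036; Redwood Precinct: $63,673; Ashcroft Borough: $40,200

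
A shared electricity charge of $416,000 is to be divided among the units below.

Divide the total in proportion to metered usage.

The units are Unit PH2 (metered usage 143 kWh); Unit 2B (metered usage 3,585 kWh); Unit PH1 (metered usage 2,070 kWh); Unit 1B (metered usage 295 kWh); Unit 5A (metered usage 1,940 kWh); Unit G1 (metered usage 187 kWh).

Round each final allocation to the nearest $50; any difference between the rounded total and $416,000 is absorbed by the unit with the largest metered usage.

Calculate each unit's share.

Metered usage total: 8,220.
Pro-rata amounts: Unit PH2 143/8,220 × $416,000 = 7,236.98; Unit 2B 3,585/8,220 × $416,000 = 181,430.66; Unit PH1 2,070/8,220 × $416,000 = 104,759.12; Unit 1B 295/8,220 × $416,000 = 14,929.44; Unit 5A 1,940/8,220 × $416,000 = 98,180.05; Unit G1 187/8,220 × $416,000 = 9,463.75.
Rounded to nearest $50: Unit PH2 $7,250; Unit 2B $181,450; Unit PH1 $104,750; Unit 1B $14,950; Unit 5A $98,200; Unit G1 $9,450. Sum = $416,050.
Difference $416,000 − $416,050 = −$50 applied to largest metered usage (Unit 2B): Unit 2B becomes $181,400.

Unit PH2: $7,250 · Unit 2B: $181,400 · Unit PH1: $104,750 · Unit 1B: $14,950 · Unit 5A: $98,200 · Unit G1: $9,450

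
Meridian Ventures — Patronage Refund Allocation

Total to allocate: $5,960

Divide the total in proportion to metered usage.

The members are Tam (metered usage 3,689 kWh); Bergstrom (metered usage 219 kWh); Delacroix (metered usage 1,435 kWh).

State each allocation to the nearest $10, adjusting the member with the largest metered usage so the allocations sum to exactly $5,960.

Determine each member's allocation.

Total metered usage = 5,343.
Proportional shares: Tam 3,689/5,343 × $5,960 = 4,114.999; Bergstrom 219/5,343 × $5,960 = 244.29; Delacroix 1,435/5,343 × $5,960 = 1,600.71.
At nearest $10: Tam $4,110; Bergstrom $240; Delacroix $1,600. Sum = $5,950.
Difference $5,960 − $5,950 = +$10 applied to largest metered usage (Tam): Tam becomes $4,120.

Tam: $4,120 | Bergstrom: $240 | Delacroix: $1,600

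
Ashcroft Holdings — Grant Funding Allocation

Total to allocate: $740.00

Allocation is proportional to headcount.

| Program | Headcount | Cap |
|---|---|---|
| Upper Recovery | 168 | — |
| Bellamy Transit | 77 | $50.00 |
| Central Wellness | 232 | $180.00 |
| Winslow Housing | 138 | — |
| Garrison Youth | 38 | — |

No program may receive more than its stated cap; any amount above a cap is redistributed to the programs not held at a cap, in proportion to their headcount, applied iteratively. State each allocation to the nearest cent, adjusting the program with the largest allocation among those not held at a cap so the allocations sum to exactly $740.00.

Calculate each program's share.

Upper Recovery: $249.07; Bellamy Transit: $50.00; Central Wellness: $180.00; Winslow Housing: $204.59; Garrison Youth: $56.34

Combined headcount = 653.
Pro-rata shares before constraints: Upper Recovery 190.3828; Bellamy Transit 87.2588; Central Wellness 262.9096; Winslow Housing 156.3859; Garrison Youth 43.0628.
Cap binds for Bellamy Transit ($50.00), Central Wellness ($180.00); balance $510.00 reallocated over remaining headcount 344.
Shares after redistribution: Upper Recovery 249.0698 → $249.07; Winslow Housing 204.5930 → $204.59; Garrison Youth 56.3372 → $56.34.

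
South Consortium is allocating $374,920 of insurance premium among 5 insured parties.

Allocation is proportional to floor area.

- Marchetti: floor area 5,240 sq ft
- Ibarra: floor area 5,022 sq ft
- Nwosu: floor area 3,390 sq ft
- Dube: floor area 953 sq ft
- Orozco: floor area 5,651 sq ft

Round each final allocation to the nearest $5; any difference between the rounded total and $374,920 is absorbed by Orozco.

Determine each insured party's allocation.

Sum of floor area: 20,256.
Unrounded shares: Marchetti 5,240/20,256 × $374,920 = 96,987.60; Ibarra 5,022/20,256 × $374,920 = 92,952.62; Nwosu 3,390/20,256 × $374,920 = 62,745.79; Dube 953/20,256 × $374,920 = 17,639.16; Orozco 5,651/20,256 × $374,920 = 104,594.83.
At nearest $5: Marchetti $96,990; Ibarra $92,955; Nwosu $62,745; Dube $17,640; Orozco $104,595. Sum = $374,925.
Difference $374,920 − $374,925 = −$5 applied to Orozco: Orozco becomes $104,590.

Marchetti: $96,990 · Ibarra: $92,955 · Nwosu: $62,745 · Dube: $17,640 · Orozco: $104,590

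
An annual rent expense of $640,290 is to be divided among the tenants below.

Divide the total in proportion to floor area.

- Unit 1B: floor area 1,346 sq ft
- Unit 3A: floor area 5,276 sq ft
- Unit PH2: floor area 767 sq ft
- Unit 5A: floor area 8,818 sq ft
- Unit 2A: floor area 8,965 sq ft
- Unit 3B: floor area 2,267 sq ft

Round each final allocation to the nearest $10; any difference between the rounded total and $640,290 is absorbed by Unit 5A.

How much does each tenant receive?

Unit 1B: $31,410 | Unit 3A: $123,120 | Unit PH2: $17,900 | Unit 5A: $205,760 | Unit 2A: $209,200 | Unit 3B: $52,900

Sum of floor area: 27,439.
Proportional shares: Unit 1B 1,346/27,439 × $640,290 = 31,408.96; Unit 3A 5,276/27,439 × $640,290 = 123,115.64; Unit PH2 767/27,439 × $640,290 = 17,897.97; Unit 5A 8,818/27,439 × $640,290 = 205,768.33; Unit 2A 8,965/27,439 × $640,290 = 209,198.58; Unit 3B 2,267/27,439 × $640,290 = 52,900.52.
Rounded to nearest $10: Unit 1B $31,410; Unit 3A $123,120; Unit PH2 $17,900; Unit 5A $205,770; Unit 2A $209,200; Unit 3B $52,900. Sum = $640,300.
Difference $640,290 − $640,300 = −$10 applied to Unit 5A: Unit 5A becomes $205,760.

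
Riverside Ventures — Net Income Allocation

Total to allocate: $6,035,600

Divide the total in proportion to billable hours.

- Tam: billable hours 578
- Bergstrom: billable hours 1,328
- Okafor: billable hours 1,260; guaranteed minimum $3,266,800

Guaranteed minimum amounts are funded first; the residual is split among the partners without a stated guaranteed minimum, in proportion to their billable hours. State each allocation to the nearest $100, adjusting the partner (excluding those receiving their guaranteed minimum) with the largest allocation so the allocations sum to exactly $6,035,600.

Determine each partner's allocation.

Tam: $839,600 · Bergstrom: $1,929,200 · Okafor: $3,266,800

Fund the minimums — Okafor $3,266,800. Residual $2,768,800.
Residual split over remaining billable hours 1,906: Tam 839,646.59 → $839,600; Bergstrom 1,929,153.41 → $1,929,200.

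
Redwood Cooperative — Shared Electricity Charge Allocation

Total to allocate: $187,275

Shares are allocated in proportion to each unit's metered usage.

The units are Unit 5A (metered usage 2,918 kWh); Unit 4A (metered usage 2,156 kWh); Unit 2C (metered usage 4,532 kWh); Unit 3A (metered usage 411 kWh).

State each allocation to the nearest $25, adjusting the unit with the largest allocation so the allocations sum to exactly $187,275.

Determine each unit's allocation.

Sum of metered usage: 10,017.
Proportional shares: Unit 5A 2,918/10,017 × $187,275 = 54,554.10; Unit 4A 2,156/10,017 × $187,275 = 40,307.97; Unit 2C 4,532/10,017 × $187,275 = 84,728.99; Unit 3A 411/10,017 × $187,275 = 7,683.94.
At nearest $25: Unit 5A $54,550; Unit 4A $40,300; Unit 2C $84,725; Unit 3A $7,675. Sum = $187,250.
Difference $187,275 − $187,250 = +$25 applied to largest allocation (Unit 2C): Unit 2C becomes $84,750.

Unit 5A: $54,550; Unit 4A: $40,300; Unit 2C: $84,750; Unit 3A: $7,675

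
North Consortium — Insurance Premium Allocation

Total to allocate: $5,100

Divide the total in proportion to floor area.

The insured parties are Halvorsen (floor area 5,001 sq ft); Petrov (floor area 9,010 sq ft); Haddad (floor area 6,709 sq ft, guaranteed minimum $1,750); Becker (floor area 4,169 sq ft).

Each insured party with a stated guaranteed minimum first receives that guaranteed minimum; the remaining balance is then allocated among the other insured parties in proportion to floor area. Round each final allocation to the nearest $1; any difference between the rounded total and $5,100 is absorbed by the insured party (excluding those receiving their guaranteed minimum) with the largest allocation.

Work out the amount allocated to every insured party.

Minimums first: Haddad $1,750. Remaining pool $3,350.
Remaining pool split over remaining floor area 18,180: Halvorsen 921.53 → $922; Petrov 1,660.26 → $1,660; Becker 768.22 → $768.

Halvorsen: $922 · Petrov: $1,660 · Haddad: $1,750 · Becker: $768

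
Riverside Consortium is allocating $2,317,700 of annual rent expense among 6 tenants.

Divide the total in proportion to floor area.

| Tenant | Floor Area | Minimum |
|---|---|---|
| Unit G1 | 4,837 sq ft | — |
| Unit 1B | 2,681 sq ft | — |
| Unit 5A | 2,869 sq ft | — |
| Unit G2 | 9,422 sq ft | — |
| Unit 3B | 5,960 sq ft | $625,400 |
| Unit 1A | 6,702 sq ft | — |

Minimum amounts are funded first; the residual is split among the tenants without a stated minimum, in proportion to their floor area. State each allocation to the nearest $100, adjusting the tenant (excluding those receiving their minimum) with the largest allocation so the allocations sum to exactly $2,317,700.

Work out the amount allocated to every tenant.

Unit G1: $308,800 · Unit 1B: $171,100 · Unit 5A: $183,100 · Unit G2: $601,500 · Unit 3B: $625,400 · Unit 1A: $427,800

Fund the minimums — Unit 3B $625,400. Residual $1,692,300.
Residual split over remaining floor area 26,511: Unit G1 308,764.48 → $308,800; Unit 1B 171,138.63 → $171,100; Unit 5A 183,139.40 → $183,100; Unit G2 601,442.82 → $601,400; Unit 1A 427,814.67 → $427,800.
Rounding difference +$100 applied to Unit G2 → $601,500.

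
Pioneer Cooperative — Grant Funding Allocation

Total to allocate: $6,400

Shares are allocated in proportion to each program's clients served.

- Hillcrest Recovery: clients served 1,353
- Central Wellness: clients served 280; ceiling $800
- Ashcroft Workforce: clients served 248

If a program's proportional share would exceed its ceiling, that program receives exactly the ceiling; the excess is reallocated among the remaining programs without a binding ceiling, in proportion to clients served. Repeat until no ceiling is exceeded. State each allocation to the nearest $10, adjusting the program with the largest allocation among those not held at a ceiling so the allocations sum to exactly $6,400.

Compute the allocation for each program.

Combined clients served = 1,881.
Proportional shares (ignoring caps): Hillcrest Recovery 4,603.51; Central Wellness 952.68; Ashcroft Workforce 843.81.
Capped: Central Wellness ($800); residual $5,600 reallocated over remaining clients served 1,601.
Shares after redistribution: Hillcrest Recovery 4,732.54 → $4,730; Ashcroft Workforce 867.46 → $870.

Hillcrest Recovery: $4,730; Central Wellness: $800; Ashcroft Workforce: $870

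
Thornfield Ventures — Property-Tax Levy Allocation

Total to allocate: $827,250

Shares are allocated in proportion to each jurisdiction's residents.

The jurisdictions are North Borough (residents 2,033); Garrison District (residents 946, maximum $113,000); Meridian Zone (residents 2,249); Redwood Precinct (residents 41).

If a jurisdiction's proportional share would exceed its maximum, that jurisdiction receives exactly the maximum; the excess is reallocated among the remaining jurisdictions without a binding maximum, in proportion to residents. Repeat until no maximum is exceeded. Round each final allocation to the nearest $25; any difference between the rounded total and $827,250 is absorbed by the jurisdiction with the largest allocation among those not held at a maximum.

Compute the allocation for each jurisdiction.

North Borough: $335,900 | Garrison District: $113,000 | Meridian Zone: $371,575 | Redwood Precinct: $6,775

Sum of residents: 5,269.
Pro-rata shares before constraints: North Borough 319,187.56; Garrison District 148,525.05; Meridian Zone 353,100.26; Redwood Precinct 6,437.13.
Capped: Garrison District ($113,000); residual $714,250 reallocated over remaining residents 4,323.
Remaining shares: North Borough 335,894.11 → $335,900; Meridian Zone 371,581.83 → $371,575; Redwood Precinct 6,774.06 → $6,775.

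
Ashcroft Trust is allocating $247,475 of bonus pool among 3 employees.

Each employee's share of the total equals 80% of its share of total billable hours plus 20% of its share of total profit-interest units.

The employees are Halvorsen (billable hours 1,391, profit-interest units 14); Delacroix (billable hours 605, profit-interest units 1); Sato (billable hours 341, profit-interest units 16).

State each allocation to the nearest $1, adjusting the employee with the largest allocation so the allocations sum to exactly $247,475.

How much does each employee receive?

Totals — billable hours 2,337, profit-interest units 31.
Composite weights (80% billable hours + 20% profit-interest units): Halvorsen 0.5665; Delacroix 0.2136; Sato 0.2200.
Raw shares: Halvorsen 140,191.77; Delacroix 52,849.46; Sato 54,433.77.
After rounding ($1): Halvorsen $140,192; Delacroix $52,849; Sato $54,434. Sum = $247,475.
Rounded total matches; no reconciliation needed.

Halvorsen: $140,192; Delacroix: $52,849; Sato: $54,434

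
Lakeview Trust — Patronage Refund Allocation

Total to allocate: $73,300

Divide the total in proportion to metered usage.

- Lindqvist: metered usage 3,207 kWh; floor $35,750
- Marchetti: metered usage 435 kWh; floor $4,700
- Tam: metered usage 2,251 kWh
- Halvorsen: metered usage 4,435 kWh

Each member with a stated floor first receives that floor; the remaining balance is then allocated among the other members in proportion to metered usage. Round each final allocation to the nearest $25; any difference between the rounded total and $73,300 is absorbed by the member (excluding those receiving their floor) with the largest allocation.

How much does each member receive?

Guaranteed amounts: Lindqvist $35,750; Marchetti $4,700. Remaining pool $32,850.
Remaining pool split over remaining metered usage 6,686: Tam 11,059.73 → $11,050; Halvorsen 21,790.27 → $21,800.

Lindqvist: $35,750; Marchetti: $4,700; Tam: $11,050; Halvorsen: $21,800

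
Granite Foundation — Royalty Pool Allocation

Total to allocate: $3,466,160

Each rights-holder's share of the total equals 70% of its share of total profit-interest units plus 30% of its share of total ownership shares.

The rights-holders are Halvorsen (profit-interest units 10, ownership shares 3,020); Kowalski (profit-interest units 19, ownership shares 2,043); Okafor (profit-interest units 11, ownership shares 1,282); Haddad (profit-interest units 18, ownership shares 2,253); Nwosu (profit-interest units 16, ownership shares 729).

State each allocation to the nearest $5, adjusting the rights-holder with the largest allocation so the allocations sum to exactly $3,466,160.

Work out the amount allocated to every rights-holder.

Halvorsen: $664,575 · Kowalski: $850,740 · Okafor: $503,595 · Haddad: $841,365 · Nwosu: $605,885

Profit-interest units total 74; ownership shares total 9,327.
Combined weights (70% profit-interest units + 30% ownership shares): Halvorsen 0.1917; Kowalski 0.2454; Okafor 0.1453; Haddad 0.2427; Nwosu 0.1748.
Raw shares: Halvorsen 664,573.57; Kowalski 850,741.86; Okafor 503,595.54; Haddad 841,366.32; Nwosu 605,882.71.
Rounded to nearest $5: Halvorsen $664,575; Kowalski $850,740; Okafor $503,595; Haddad $841,365; Nwosu $605,885. Sum = $3,466,160.
No rounding difference to absorb.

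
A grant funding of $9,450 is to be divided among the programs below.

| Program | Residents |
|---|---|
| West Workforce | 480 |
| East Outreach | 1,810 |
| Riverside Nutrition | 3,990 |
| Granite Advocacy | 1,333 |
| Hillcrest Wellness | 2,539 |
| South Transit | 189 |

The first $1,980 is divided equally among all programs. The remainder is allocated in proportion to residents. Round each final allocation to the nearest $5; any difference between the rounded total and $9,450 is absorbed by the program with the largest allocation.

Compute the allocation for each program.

West Workforce: $675 | East Outreach: $1,635 | Riverside Nutrition: $3,215 | Granite Advocacy: $1,295 | Hillcrest Wellness: $2,165 | South Transit: $465

$1,980 shared equally gives $330 per program.
Remainder $7,470 by residents (total 10,341): West Workforce 346.74 → $345; East Outreach 1,307.48 → $1,305; Riverside Nutrition 2,882.25 → $2,880; Granite Advocacy 962.92 → $965; Hillcrest Wellness 1,834.09 → $1,835; South Transit 136.53 → $135.
Rounding difference +$5 on remainder applied to Riverside Nutrition.
Totals: West Workforce $330 + $345 = $675; East Outreach $330 + $1,305 = $1,635; Riverside Nutrition $330 + $2,885 = $3,215; Granite Advocacy $330 + $965 = $1,295; Hillcrest Wellness $330 + $1,835 = $2,165; South Transit $330 + $135 = $465.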